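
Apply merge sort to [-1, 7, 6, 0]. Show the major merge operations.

Divide and conquer:
  Merge [-1] + [7] -> [-1, 7]
  Merge [6] + [0] -> [0, 6]
  Merge [-1, 7] + [0, 6] -> [-1, 0, 6, 7]


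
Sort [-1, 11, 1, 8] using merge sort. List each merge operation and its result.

Divide and conquer:
  Merge [-1] + [11] -> [-1, 11]
  Merge [1] + [8] -> [1, 8]
  Merge [-1, 11] + [1, 8] -> [-1, 1, 8, 11]


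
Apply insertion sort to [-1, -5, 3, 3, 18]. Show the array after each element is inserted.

First element -1 is already 'sorted'
Insert -5: shifted 1 elements -> [-5, -1, 3, 3, 18]
Insert 3: shifted 0 elements -> [-5, -1, 3, 3, 18]
Insert 3: shifted 0 elements -> [-5, -1, 3, 3, 18]
Insert 18: shifted 0 elements -> [-5, -1, 3, 3, 18]


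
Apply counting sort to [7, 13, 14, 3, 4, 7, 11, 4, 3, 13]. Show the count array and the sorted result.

Count array: [0, 0, 0, 2, 2, 0, 0, 2, 0, 0, 0, 1, 0, 2, 1]
(count[i] = number of elements equal to i)
Cumulative count: [0, 0, 0, 2, 4, 4, 4, 6, 6, 6, 6, 7, 7, 9, 10]
Sorted: [3, 3, 4, 4, 7, 7, 11, 13, 13, 14]


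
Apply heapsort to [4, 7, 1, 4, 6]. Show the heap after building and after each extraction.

Build heap: [7, 6, 1, 4, 4]
Extract 7: [6, 4, 1, 4, 7]
Extract 6: [4, 4, 1, 6, 7]
Extract 4: [4, 1, 4, 6, 7]
Extract 4: [1, 4, 4, 6, 7]


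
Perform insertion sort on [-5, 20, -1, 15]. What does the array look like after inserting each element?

First element -5 is already 'sorted'
Insert 20: shifted 0 elements -> [-5, 20, -1, 15]
Insert -1: shifted 1 elements -> [-5, -1, 20, 15]
Insert 15: shifted 1 elements -> [-5, -1, 15, 20]


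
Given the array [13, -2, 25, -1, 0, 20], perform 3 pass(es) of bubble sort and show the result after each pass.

After pass 1: [-2, 13, -1, 0, 20, 25] (4 swaps)
After pass 2: [-2, -1, 0, 13, 20, 25] (2 swaps)
After pass 3: [-2, -1, 0, 13, 20, 25] (0 swaps)
Total swaps: 6


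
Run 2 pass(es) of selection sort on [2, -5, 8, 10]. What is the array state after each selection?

Pass 1: Select minimum -5 at index 1, swap -> [-5, 2, 8, 10]
Pass 2: Select minimum 2 at index 1, swap -> [-5, 2, 8, 10]


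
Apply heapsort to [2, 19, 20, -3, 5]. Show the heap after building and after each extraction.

Build heap: [20, 19, 2, -3, 5]
Extract 20: [19, 5, 2, -3, 20]
Extract 19: [5, -3, 2, 19, 20]
Extract 5: [2, -3, 5, 19, 20]
Extract 2: [-3, 2, 5, 19, 20]


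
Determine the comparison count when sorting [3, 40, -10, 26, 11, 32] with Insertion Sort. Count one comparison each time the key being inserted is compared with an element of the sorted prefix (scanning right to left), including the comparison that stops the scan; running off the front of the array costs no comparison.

Insert 40: 3 <= 40 (stop) = 1 comparison(s) -> [3, 40, -10, 26, 11, 32]
Insert -10: 40 > -10 (shift), 3 > -10 (shift), reached front = 2 comparison(s) -> [-10, 3, 40, 26, 11, 32]
Insert 26: 40 > 26 (shift), 3 <= 26 (stop) = 2 comparison(s) -> [-10, 3, 26, 40, 11, 32]
Insert 11: 40 > 11 (shift), 26 > 11 (shift), 3 <= 11 (stop) = 3 comparison(s) -> [-10, 3, 11, 26, 40, 32]
Insert 32: 40 > 32 (shift), 26 <= 32 (stop) = 2 comparison(s) -> [-10, 3, 11, 26, 32, 40]
Total comparisons: 1 + 2 + 2 + 3 + 2 = 10


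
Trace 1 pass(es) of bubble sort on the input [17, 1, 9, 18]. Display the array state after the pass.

After pass 1: [1, 9, 17, 18] (2 swaps)
Total swaps: 2


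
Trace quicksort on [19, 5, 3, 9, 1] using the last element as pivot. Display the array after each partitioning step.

Partition 1: pivot=1 at index 0 -> [1, 5, 3, 9, 19]
Partition 2: pivot=19 at index 4 -> [1, 5, 3, 9, 19]
Partition 3: pivot=9 at index 3 -> [1, 5, 3, 9, 19]
Partition 4: pivot=3 at index 1 -> [1, 3, 5, 9, 19]


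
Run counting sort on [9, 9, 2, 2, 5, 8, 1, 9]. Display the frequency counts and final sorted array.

Count array: [0, 1, 2, 0, 0, 1, 0, 0, 1, 3]
(count[i] = number of elements equal to i)
Cumulative count: [0, 1, 3, 3, 3, 4, 4, 4, 5, 8]
Sorted: [1, 2, 2, 5, 8, 9, 9, 9]


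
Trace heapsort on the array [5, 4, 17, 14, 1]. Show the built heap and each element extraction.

Build heap: [17, 14, 5, 4, 1]
Extract 17: [14, 4, 5, 1, 17]
Extract 14: [5, 4, 1, 14, 17]
Extract 5: [4, 1, 5, 14, 17]
Extract 4: [1, 4, 5, 14, 17]


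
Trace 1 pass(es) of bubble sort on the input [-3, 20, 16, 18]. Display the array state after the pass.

After pass 1: [-3, 16, 18, 20] (2 swaps)
Total swaps: 2


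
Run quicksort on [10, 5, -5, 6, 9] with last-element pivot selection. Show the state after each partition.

Partition 1: pivot=9 at index 3 -> [5, -5, 6, 9, 10]
Partition 2: pivot=6 at index 2 -> [5, -5, 6, 9, 10]
Partition 3: pivot=-5 at index 0 -> [-5, 5, 6, 9, 10]


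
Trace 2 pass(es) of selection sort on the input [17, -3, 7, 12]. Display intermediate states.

Pass 1: Select minimum -3 at index 1, swap -> [-3, 17, 7, 12]
Pass 2: Select minimum 7 at index 2, swap -> [-3, 7, 17, 12]


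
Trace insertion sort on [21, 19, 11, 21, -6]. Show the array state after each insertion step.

First element 21 is already 'sorted'
Insert 19: shifted 1 elements -> [19, 21, 11, 21, -6]
Insert 11: shifted 2 elements -> [11, 19, 21, 21, -6]
Insert 21: shifted 0 elements -> [11, 19, 21, 21, -6]
Insert -6: shifted 4 elements -> [-6, 11, 19, 21, 21]


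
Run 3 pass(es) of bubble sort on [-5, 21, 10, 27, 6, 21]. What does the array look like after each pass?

After pass 1: [-5, 10, 21, 6, 21, 27] (3 swaps)
After pass 2: [-5, 10, 6, 21, 21, 27] (1 swaps)
After pass 3: [-5, 6, 10, 21, 21, 27] (1 swaps)
Total swaps: 5


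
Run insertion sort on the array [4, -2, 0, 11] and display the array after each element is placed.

First element 4 is already 'sorted'
Insert -2: shifted 1 elements -> [-2, 4, 0, 11]
Insert 0: shifted 1 elements -> [-2, 0, 4, 11]
Insert 11: shifted 0 elements -> [-2, 0, 4, 11]


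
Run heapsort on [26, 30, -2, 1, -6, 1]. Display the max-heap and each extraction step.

Build heap: [30, 26, 1, 1, -6, -2]
Extract 30: [26, 1, 1, -2, -6, 30]
Extract 26: [1, -2, 1, -6, 26, 30]
Extract 1: [1, -2, -6, 1, 26, 30]
Extract 1: [-2, -6, 1, 1, 26, 30]
Extract -2: [-6, -2, 1, 1, 26, 30]


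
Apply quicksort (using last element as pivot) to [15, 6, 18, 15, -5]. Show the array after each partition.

Partition 1: pivot=-5 at index 0 -> [-5, 6, 18, 15, 15]
Partition 2: pivot=15 at index 3 -> [-5, 6, 15, 15, 18]
Partition 3: pivot=15 at index 2 -> [-5, 6, 15, 15, 18]


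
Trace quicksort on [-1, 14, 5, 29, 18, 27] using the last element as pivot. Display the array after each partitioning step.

Partition 1: pivot=27 at index 4 -> [-1, 14, 5, 18, 27, 29]
Partition 2: pivot=18 at index 3 -> [-1, 14, 5, 18, 27, 29]
Partition 3: pivot=5 at index 1 -> [-1, 5, 14, 18, 27, 29]


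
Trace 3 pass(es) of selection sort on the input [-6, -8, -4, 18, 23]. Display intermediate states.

Pass 1: Select minimum -8 at index 1, swap -> [-8, -6, -4, 18, 23]
Pass 2: Select minimum -6 at index 1, swap -> [-8, -6, -4, 18, 23]
Pass 3: Select minimum -4 at index 2, swap -> [-8, -6, -4, 18, 23]


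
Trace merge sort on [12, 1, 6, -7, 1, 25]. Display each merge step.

Divide and conquer:
  Merge [1] + [6] -> [1, 6]
  Merge [12] + [1, 6] -> [1, 6, 12]
  Merge [1] + [25] -> [1, 25]
  Merge [-7] + [1, 25] -> [-7, 1, 25]
  Merge [1, 6, 12] + [-7, 1, 25] -> [-7, 1, 1, 6, 12, 25]


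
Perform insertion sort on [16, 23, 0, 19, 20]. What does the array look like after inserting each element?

First element 16 is already 'sorted'
Insert 23: shifted 0 elements -> [16, 23, 0, 19, 20]
Insert 0: shifted 2 elements -> [0, 16, 23, 19, 20]
Insert 19: shifted 1 elements -> [0, 16, 19, 23, 20]
Insert 20: shifted 1 elements -> [0, 16, 19, 20, 23]


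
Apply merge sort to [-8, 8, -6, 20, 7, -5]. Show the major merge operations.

Divide and conquer:
  Merge [8] + [-6] -> [-6, 8]
  Merge [-8] + [-6, 8] -> [-8, -6, 8]
  Merge [7] + [-5] -> [-5, 7]
  Merge [20] + [-5, 7] -> [-5, 7, 20]
  Merge [-8, -6, 8] + [-5, 7, 20] -> [-8, -6, -5, 7, 8, 20]


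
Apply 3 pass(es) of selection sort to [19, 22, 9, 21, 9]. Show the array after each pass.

Pass 1: Select minimum 9 at index 2, swap -> [9, 22, 19, 21, 9]
Pass 2: Select minimum 9 at index 4, swap -> [9, 9, 19, 21, 22]
Pass 3: Select minimum 19 at index 2, swap -> [9, 9, 19, 21, 22]


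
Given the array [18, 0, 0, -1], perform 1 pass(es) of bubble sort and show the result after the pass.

After pass 1: [0, 0, -1, 18] (3 swaps)
Total swaps: 3


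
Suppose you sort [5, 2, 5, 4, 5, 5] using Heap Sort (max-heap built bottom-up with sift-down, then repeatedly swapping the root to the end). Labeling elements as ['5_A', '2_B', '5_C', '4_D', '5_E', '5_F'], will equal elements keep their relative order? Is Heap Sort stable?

Trace Heap Sort on the labeled array (the key is the number; the letter only tracks identity):
  Build max-heap: [5_A, 5_E, 5_C, 4_D, 2_B, 5_F]
  Swap root 5_A to index 5, re-heapify first 5 -> [5_F, 5_E, 5_C, 4_D, 2_B, 5_A]
  Swap root 5_F to index 4, re-heapify first 4 -> [5_E, 4_D, 5_C, 2_B, 5_F, 5_A]
  Swap root 5_E to index 3, re-heapify first 3 -> [5_C, 4_D, 2_B, 5_E, 5_F, 5_A]
  Swap root 5_C to index 2, re-heapify first 2 -> [4_D, 2_B, 5_C, 5_E, 5_F, 5_A]
  Swap root 4_D to index 1, re-heapify first 1 -> [2_B, 4_D, 5_C, 5_E, 5_F, 5_A]
Final order: [2_B, 4_D, 5_C, 5_E, 5_F, 5_A]
Equal keys:
  value 5: originally 5_A, 5_C, 5_E, 5_F; after sorting 5_C, 5_E, 5_F, 5_A -> order changed
Equal keys were reordered, so Heap Sort is not stable: heap construction and root-to-end swaps move elements without regard to the original order of equal keys. (One such input is enough; an unstable sort may happen to preserve order on other inputs, but it gives no guarantee.)
Answer: Not stable


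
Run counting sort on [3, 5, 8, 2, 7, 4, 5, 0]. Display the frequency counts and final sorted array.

Count array: [1, 0, 1, 1, 1, 2, 0, 1, 1]
(count[i] = number of elements equal to i)
Cumulative count: [1, 1, 2, 3, 4, 6, 6, 7, 8]
Sorted: [0, 2, 3, 4, 5, 5, 7, 8]


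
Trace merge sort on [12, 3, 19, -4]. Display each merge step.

Divide and conquer:
  Merge [12] + [3] -> [3, 12]
  Merge [19] + [-4] -> [-4, 19]
  Merge [3, 12] + [-4, 19] -> [-4, 3, 12, 19]


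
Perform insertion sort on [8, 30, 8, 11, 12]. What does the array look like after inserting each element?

First element 8 is already 'sorted'
Insert 30: shifted 0 elements -> [8, 30, 8, 11, 12]
Insert 8: shifted 1 elements -> [8, 8, 30, 11, 12]
Insert 11: shifted 1 elements -> [8, 8, 11, 30, 12]
Insert 12: shifted 1 elements -> [8, 8, 11, 12, 30]


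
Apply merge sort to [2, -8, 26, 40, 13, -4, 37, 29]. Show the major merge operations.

Divide and conquer:
  Merge [2] + [-8] -> [-8, 2]
  Merge [26] + [40] -> [26, 40]
  Merge [-8, 2] + [26, 40] -> [-8, 2, 26, 40]
  Merge [13] + [-4] -> [-4, 13]
  Merge [37] + [29] -> [29, 37]
  Merge [-4, 13] + [29, 37] -> [-4, 13, 29, 37]
  Merge [-8, 2, 26, 40] + [-4, 13, 29, 37] -> [-8, -4, 2, 13, 26, 29, 37, 40]


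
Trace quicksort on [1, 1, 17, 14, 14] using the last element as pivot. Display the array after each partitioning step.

Partition 1: pivot=14 at index 3 -> [1, 1, 14, 14, 17]
Partition 2: pivot=14 at index 2 -> [1, 1, 14, 14, 17]
Partition 3: pivot=1 at index 1 -> [1, 1, 14, 14, 17]


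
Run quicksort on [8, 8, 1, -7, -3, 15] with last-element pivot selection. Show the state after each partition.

Partition 1: pivot=15 at index 5 -> [8, 8, 1, -7, -3, 15]
Partition 2: pivot=-3 at index 1 -> [-7, -3, 1, 8, 8, 15]
Partition 3: pivot=8 at index 4 -> [-7, -3, 1, 8, 8, 15]
Partition 4: pivot=8 at index 3 -> [-7, -3, 1, 8, 8, 15]


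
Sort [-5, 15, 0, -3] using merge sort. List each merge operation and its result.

Divide and conquer:
  Merge [-5] + [15] -> [-5, 15]
  Merge [0] + [-3] -> [-3, 0]
  Merge [-5, 15] + [-3, 0] -> [-5, -3, 0, 15]


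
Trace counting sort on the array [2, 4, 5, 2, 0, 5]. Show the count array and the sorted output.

Count array: [1, 0, 2, 0, 1, 2]
(count[i] = number of elements equal to i)
Cumulative count: [1, 1, 3, 3, 4, 6]
Sorted: [0, 2, 2, 4, 5, 5]


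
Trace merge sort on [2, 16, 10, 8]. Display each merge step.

Divide and conquer:
  Merge [2] + [16] -> [2, 16]
  Merge [10] + [8] -> [8, 10]
  Merge [2, 16] + [8, 10] -> [2, 8, 10, 16]


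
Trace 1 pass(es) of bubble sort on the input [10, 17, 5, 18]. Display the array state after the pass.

After pass 1: [10, 5, 17, 18] (1 swaps)
Total swaps: 1


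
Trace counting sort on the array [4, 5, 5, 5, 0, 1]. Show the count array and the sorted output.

Count array: [1, 1, 0, 0, 1, 3]
(count[i] = number of elements equal to i)
Cumulative count: [1, 2, 2, 2, 3, 6]
Sorted: [0, 1, 4, 5, 5, 5]


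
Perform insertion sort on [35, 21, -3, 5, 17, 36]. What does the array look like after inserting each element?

First element 35 is already 'sorted'
Insert 21: shifted 1 elements -> [21, 35, -3, 5, 17, 36]
Insert -3: shifted 2 elements -> [-3, 21, 35, 5, 17, 36]
Insert 5: shifted 2 elements -> [-3, 5, 21, 35, 17, 36]
Insert 17: shifted 2 elements -> [-3, 5, 17, 21, 35, 36]
Insert 36: shifted 0 elements -> [-3, 5, 17, 21, 35, 36]


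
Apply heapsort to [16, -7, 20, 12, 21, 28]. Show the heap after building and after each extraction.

Build heap: [28, 21, 20, 12, -7, 16]
Extract 28: [21, 16, 20, 12, -7, 28]
Extract 21: [20, 16, -7, 12, 21, 28]
Extract 20: [16, 12, -7, 20, 21, 28]
Extract 16: [12, -7, 16, 20, 21, 28]
Extract 12: [-7, 12, 16, 20, 21, 28]


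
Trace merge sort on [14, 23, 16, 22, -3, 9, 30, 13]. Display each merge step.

Divide and conquer:
  Merge [14] + [23] -> [14, 23]
  Merge [16] + [22] -> [16, 22]
  Merge [14, 23] + [16, 22] -> [14, 16, 22, 23]
  Merge [-3] + [9] -> [-3, 9]
  Merge [30] + [13] -> [13, 30]
  Merge [-3, 9] + [13, 30] -> [-3, 9, 13, 30]
  Merge [14, 16, 22, 23] + [-3, 9, 13, 30] -> [-3, 9, 13, 14, 16, 22, 23, 30]


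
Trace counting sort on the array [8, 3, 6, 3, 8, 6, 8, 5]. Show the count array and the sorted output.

Count array: [0, 0, 0, 2, 0, 1, 2, 0, 3]
(count[i] = number of elements equal to i)
Cumulative count: [0, 0, 0, 2, 2, 3, 5, 5, 8]
Sorted: [3, 3, 5, 6, 6, 8, 8, 8]


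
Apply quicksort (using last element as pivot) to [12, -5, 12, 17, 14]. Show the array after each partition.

Partition 1: pivot=14 at index 3 -> [12, -5, 12, 14, 17]
Partition 2: pivot=12 at index 2 -> [12, -5, 12, 14, 17]
Partition 3: pivot=-5 at index 0 -> [-5, 12, 12, 14, 17]


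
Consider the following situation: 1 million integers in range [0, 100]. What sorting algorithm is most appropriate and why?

Best choice: Counting sort
Reason: O(n + k) where k=100 is small; linear time beats O(n log n)


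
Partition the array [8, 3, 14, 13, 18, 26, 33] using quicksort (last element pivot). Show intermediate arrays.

Partition 1: pivot=33 at index 6 -> [8, 3, 14, 13, 18, 26, 33]
Partition 2: pivot=26 at index 5 -> [8, 3, 14, 13, 18, 26, 33]
Partition 3: pivot=18 at index 4 -> [8, 3, 14, 13, 18, 26, 33]
Partition 4: pivot=13 at index 2 -> [8, 3, 13, 14, 18, 26, 33]
Partition 5: pivot=3 at index 0 -> [3, 8, 13, 14, 18, 26, 33]


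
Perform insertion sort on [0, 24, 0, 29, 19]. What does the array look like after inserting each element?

First element 0 is already 'sorted'
Insert 24: shifted 0 elements -> [0, 24, 0, 29, 19]
Insert 0: shifted 1 elements -> [0, 0, 24, 29, 19]
Insert 29: shifted 0 elements -> [0, 0, 24, 29, 19]
Insert 19: shifted 2 elements -> [0, 0, 19, 24, 29]


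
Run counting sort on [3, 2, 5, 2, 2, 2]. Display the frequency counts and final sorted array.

Count array: [0, 0, 4, 1, 0, 1]
(count[i] = number of elements equal to i)
Cumulative count: [0, 0, 4, 5, 5, 6]
Sorted: [2, 2, 2, 2, 3, 5]


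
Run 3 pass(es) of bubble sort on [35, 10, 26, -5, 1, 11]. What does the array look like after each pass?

After pass 1: [10, 26, -5, 1, 11, 35] (5 swaps)
After pass 2: [10, -5, 1, 11, 26, 35] (3 swaps)
After pass 3: [-5, 1, 10, 11, 26, 35] (2 swaps)
Total swaps: 10


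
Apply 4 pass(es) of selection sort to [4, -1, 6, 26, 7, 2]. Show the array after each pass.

Pass 1: Select minimum -1 at index 1, swap -> [-1, 4, 6, 26, 7, 2]
Pass 2: Select minimum 2 at index 5, swap -> [-1, 2, 6, 26, 7, 4]
Pass 3: Select minimum 4 at index 5, swap -> [-1, 2, 4, 26, 7, 6]
Pass 4: Select minimum 6 at index 5, swap -> [-1, 2, 4, 6, 7, 26]


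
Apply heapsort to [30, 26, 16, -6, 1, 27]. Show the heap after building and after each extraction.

Build heap: [30, 26, 27, -6, 1, 16]
Extract 30: [27, 26, 16, -6, 1, 30]
Extract 27: [26, 1, 16, -6, 27, 30]
Extract 26: [16, 1, -6, 26, 27, 30]
Extract 16: [1, -6, 16, 26, 27, 30]
Extract 1: [-6, 1, 16, 26, 27, 30]


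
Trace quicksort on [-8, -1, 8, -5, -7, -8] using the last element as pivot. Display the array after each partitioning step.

Partition 1: pivot=-8 at index 1 -> [-8, -8, 8, -5, -7, -1]
Partition 2: pivot=-1 at index 4 -> [-8, -8, -5, -7, -1, 8]
Partition 3: pivot=-7 at index 2 -> [-8, -8, -7, -5, -1, 8]


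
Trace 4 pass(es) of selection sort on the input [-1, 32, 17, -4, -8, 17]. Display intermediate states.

Pass 1: Select minimum -8 at index 4, swap -> [-8, 32, 17, -4, -1, 17]
Pass 2: Select minimum -4 at index 3, swap -> [-8, -4, 17, 32, -1, 17]
Pass 3: Select minimum -1 at index 4, swap -> [-8, -4, -1, 32, 17, 17]
Pass 4: Select minimum 17 at index 4, swap -> [-8, -4, -1, 17, 32, 17]


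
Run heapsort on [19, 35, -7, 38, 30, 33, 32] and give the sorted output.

Build heap: [38, 35, 33, 19, 30, -7, 32]
Extract 38: [35, 32, 33, 19, 30, -7, 38]
Extract 35: [33, 32, -7, 19, 30, 35, 38]
Extract 33: [32, 30, -7, 19, 33, 35, 38]
Extract 32: [30, 19, -7, 32, 33, 35, 38]
Extract 30: [19, -7, 30, 32, 33, 35, 38]
Extract 19: [-7, 19, 30, 32, 33, 35, 38]


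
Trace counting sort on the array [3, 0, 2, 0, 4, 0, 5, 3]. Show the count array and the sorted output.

Count array: [3, 0, 1, 2, 1, 1]
(count[i] = number of elements equal to i)
Cumulative count: [3, 3, 4, 6, 7, 8]
Sorted: [0, 0, 0, 2, 3, 3, 4, 5]


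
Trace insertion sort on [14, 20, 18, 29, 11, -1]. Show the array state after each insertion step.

First element 14 is already 'sorted'
Insert 20: shifted 0 elements -> [14, 20, 18, 29, 11, -1]
Insert 18: shifted 1 elements -> [14, 18, 20, 29, 11, -1]
Insert 29: shifted 0 elements -> [14, 18, 20, 29, 11, -1]
Insert 11: shifted 4 elements -> [11, 14, 18, 20, 29, -1]
Insert -1: shifted 5 elements -> [-1, 11, 14, 18, 20, 29]


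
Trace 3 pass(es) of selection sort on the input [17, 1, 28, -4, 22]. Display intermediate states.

Pass 1: Select minimum -4 at index 3, swap -> [-4, 1, 28, 17, 22]
Pass 2: Select minimum 1 at index 1, swap -> [-4, 1, 28, 17, 22]
Pass 3: Select minimum 17 at index 3, swap -> [-4, 1, 17, 28, 22]


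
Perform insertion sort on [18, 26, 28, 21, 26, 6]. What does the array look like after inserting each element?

First element 18 is already 'sorted'
Insert 26: shifted 0 elements -> [18, 26, 28, 21, 26, 6]
Insert 28: shifted 0 elements -> [18, 26, 28, 21, 26, 6]
Insert 21: shifted 2 elements -> [18, 21, 26, 28, 26, 6]
Insert 26: shifted 1 elements -> [18, 21, 26, 26, 28, 6]
Insert 6: shifted 5 elements -> [6, 18, 21, 26, 26, 28]


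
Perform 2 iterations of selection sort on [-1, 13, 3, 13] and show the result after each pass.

Pass 1: Select minimum -1 at index 0, swap -> [-1, 13, 3, 13]
Pass 2: Select minimum 3 at index 2, swap -> [-1, 3, 13, 13]


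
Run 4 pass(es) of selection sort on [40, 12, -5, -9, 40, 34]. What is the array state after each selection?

Pass 1: Select minimum -9 at index 3, swap -> [-9, 12, -5, 40, 40, 34]
Pass 2: Select minimum -5 at index 2, swap -> [-9, -5, 12, 40, 40, 34]
Pass 3: Select minimum 12 at index 2, swap -> [-9, -5, 12, 40, 40, 34]
Pass 4: Select minimum 34 at index 5, swap -> [-9, -5, 12, 34, 40, 40]


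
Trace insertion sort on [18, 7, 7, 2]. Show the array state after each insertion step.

First element 18 is already 'sorted'
Insert 7: shifted 1 elements -> [7, 18, 7, 2]
Insert 7: shifted 1 elements -> [7, 7, 18, 2]
Insert 2: shifted 3 elements -> [2, 7, 7, 18]


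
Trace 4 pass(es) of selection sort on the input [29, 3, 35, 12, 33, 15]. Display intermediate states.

Pass 1: Select minimum 3 at index 1, swap -> [3, 29, 35, 12, 33, 15]
Pass 2: Select minimum 12 at index 3, swap -> [3, 12, 35, 29, 33, 15]
Pass 3: Select minimum 15 at index 5, swap -> [3, 12, 15, 29, 33, 35]
Pass 4: Select minimum 29 at index 3, swap -> [3, 12, 15, 29, 33, 35]


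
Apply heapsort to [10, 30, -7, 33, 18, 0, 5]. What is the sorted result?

Build heap: [33, 30, 5, 10, 18, 0, -7]
Extract 33: [30, 18, 5, 10, -7, 0, 33]
Extract 30: [18, 10, 5, 0, -7, 30, 33]
Extract 18: [10, 0, 5, -7, 18, 30, 33]
Extract 10: [5, 0, -7, 10, 18, 30, 33]
Extract 5: [0, -7, 5, 10, 18, 30, 33]
Extract 0: [-7, 0, 5, 10, 18, 30, 33]


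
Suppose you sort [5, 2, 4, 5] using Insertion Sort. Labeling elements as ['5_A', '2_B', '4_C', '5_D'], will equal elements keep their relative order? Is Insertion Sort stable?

Trace Insertion Sort on the labeled array (the key is the number; the letter only tracks identity):
  Insert 2_B at index 0: [2_B, 5_A, 4_C, 5_D]
  Insert 4_C at index 1: [2_B, 4_C, 5_A, 5_D]
  Insert 5_D at index 3: [2_B, 4_C, 5_A, 5_D]
Final order: [2_B, 4_C, 5_A, 5_D]
Equal keys:
  value 5: originally 5_A, 5_D; after sorting 5_A, 5_D -> order preserved
All equal keys kept their original relative order. Insertion Sort is stable: elements are shifted only while they are strictly greater than the key, so a key is inserted after any equal elements already placed.
Answer: Stable


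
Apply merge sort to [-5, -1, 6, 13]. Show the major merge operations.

Divide and conquer:
  Merge [-5] + [-1] -> [-5, -1]
  Merge [6] + [13] -> [6, 13]
  Merge [-5, -1] + [6, 13] -> [-5, -1, 6, 13]


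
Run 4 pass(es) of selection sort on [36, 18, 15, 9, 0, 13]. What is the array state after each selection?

Pass 1: Select minimum 0 at index 4, swap -> [0, 18, 15, 9, 36, 13]
Pass 2: Select minimum 9 at index 3, swap -> [0, 9, 15, 18, 36, 13]
Pass 3: Select minimum 13 at index 5, swap -> [0, 9, 13, 18, 36, 15]
Pass 4: Select minimum 15 at index 5, swap -> [0, 9, 13, 15, 36, 18]


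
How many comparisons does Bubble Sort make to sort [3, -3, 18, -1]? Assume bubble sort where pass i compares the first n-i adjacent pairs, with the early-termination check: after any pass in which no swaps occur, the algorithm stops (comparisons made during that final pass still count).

Pass 1: compare adjacent pairs (0,1)..(2,3) = 3 comparison(s), 2 swap(s) -> [-3, 3, -1, 18]
Pass 2: compare adjacent pairs (0,1)..(1,2) = 2 comparison(s), 1 swap(s) -> [-3, -1, 3, 18]
Pass 3: compare adjacent pairs (0,1)..(0,1) = 1 comparison(s), 0 swap(s) -> [-3, -1, 3, 18]
No swaps in this pass, so bubble sort stops here.
Total comparisons: 3 + 2 + 1 = 6


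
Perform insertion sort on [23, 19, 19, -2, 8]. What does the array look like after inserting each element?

First element 23 is already 'sorted'
Insert 19: shifted 1 elements -> [19, 23, 19, -2, 8]
Insert 19: shifted 1 elements -> [19, 19, 23, -2, 8]
Insert -2: shifted 3 elements -> [-2, 19, 19, 23, 8]
Insert 8: shifted 3 elements -> [-2, 8, 19, 19, 23]


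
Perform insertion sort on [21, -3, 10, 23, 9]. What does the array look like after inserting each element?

First element 21 is already 'sorted'
Insert -3: shifted 1 elements -> [-3, 21, 10, 23, 9]
Insert 10: shifted 1 elements -> [-3, 10, 21, 23, 9]
Insert 23: shifted 0 elements -> [-3, 10, 21, 23, 9]
Insert 9: shifted 3 elements -> [-3, 9, 10, 21, 23]


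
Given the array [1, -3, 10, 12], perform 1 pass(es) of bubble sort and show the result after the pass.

After pass 1: [-3, 1, 10, 12] (1 swaps)
Total swaps: 1


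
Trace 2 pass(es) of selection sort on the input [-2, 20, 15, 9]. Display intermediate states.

Pass 1: Select minimum -2 at index 0, swap -> [-2, 20, 15, 9]
Pass 2: Select minimum 9 at index 3, swap -> [-2, 9, 15, 20]


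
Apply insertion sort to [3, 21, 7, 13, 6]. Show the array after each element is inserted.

First element 3 is already 'sorted'
Insert 21: shifted 0 elements -> [3, 21, 7, 13, 6]
Insert 7: shifted 1 elements -> [3, 7, 21, 13, 6]
Insert 13: shifted 1 elements -> [3, 7, 13, 21, 6]
Insert 6: shifted 3 elements -> [3, 6, 7, 13, 21]


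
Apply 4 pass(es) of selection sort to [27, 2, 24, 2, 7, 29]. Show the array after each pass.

Pass 1: Select minimum 2 at index 1, swap -> [2, 27, 24, 2, 7, 29]
Pass 2: Select minimum 2 at index 3, swap -> [2, 2, 24, 27, 7, 29]
Pass 3: Select minimum 7 at index 4, swap -> [2, 2, 7, 27, 24, 29]
Pass 4: Select minimum 24 at index 4, swap -> [2, 2, 7, 24, 27, 29]


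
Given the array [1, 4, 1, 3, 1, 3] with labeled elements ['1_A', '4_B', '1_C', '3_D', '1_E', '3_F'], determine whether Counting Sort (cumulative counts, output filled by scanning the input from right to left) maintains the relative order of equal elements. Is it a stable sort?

Trace Counting Sort on the labeled array (the key is the number; the letter only tracks identity):
  Counts for values 0..4: [0, 3, 0, 2, 1]
  Cumulative counts: [0, 3, 3, 5, 6]
  Scan right to left: place 3_F at output index 4
  Scan right to left: place 1_E at output index 2
  Scan right to left: place 3_D at output index 3
  Scan right to left: place 1_C at output index 1
  Scan right to left: place 4_B at output index 5
  Scan right to left: place 1_A at output index 0
  Output: [1_A, 1_C, 1_E, 3_D, 3_F, 4_B]
Equal keys:
  value 1: originally 1_A, 1_C, 1_E; after sorting 1_A, 1_C, 1_E -> order preserved
  value 3: originally 3_D, 3_F; after sorting 3_D, 3_F -> order preserved
All equal keys kept their original relative order. Counting Sort is stable: scanning the input right to left with decreasing cumulative counts places later duplicates at later output positions.
Answer: Stable


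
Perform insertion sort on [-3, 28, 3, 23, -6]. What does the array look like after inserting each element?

First element -3 is already 'sorted'
Insert 28: shifted 0 elements -> [-3, 28, 3, 23, -6]
Insert 3: shifted 1 elements -> [-3, 3, 28, 23, -6]
Insert 23: shifted 1 elements -> [-3, 3, 23, 28, -6]
Insert -6: shifted 4 elements -> [-6, -3, 3, 23, 28]


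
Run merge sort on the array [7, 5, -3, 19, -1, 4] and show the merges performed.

Divide and conquer:
  Merge [5] + [-3] -> [-3, 5]
  Merge [7] + [-3, 5] -> [-3, 5, 7]
  Merge [-1] + [4] -> [-1, 4]
  Merge [19] + [-1, 4] -> [-1, 4, 19]
  Merge [-3, 5, 7] + [-1, 4, 19] -> [-3, -1, 4, 5, 7, 19]


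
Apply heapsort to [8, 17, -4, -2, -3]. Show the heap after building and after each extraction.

Build heap: [17, 8, -4, -2, -3]
Extract 17: [8, -2, -4, -3, 17]
Extract 8: [-2, -3, -4, 8, 17]
Extract -2: [-3, -4, -2, 8, 17]
Extract -3: [-4, -3, -2, 8, 17]


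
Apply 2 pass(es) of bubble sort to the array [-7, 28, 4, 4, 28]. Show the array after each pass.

After pass 1: [-7, 4, 4, 28, 28] (2 swaps)
After pass 2: [-7, 4, 4, 28, 28] (0 swaps)
Total swaps: 2


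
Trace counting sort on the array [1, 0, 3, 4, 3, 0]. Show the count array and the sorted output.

Count array: [2, 1, 0, 2, 1]
(count[i] = number of elements equal to i)
Cumulative count: [2, 3, 3, 5, 6]
Sorted: [0, 0, 1, 3, 3, 4]


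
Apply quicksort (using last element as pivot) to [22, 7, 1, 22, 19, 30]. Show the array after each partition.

Partition 1: pivot=30 at index 5 -> [22, 7, 1, 22, 19, 30]
Partition 2: pivot=19 at index 2 -> [7, 1, 19, 22, 22, 30]
Partition 3: pivot=1 at index 0 -> [1, 7, 19, 22, 22, 30]
Partition 4: pivot=22 at index 4 -> [1, 7, 19, 22, 22, 30]


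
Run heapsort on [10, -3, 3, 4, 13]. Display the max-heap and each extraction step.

Build heap: [13, 10, 3, 4, -3]
Extract 13: [10, 4, 3, -3, 13]
Extract 10: [4, -3, 3, 10, 13]
Extract 4: [3, -3, 4, 10, 13]
Extract 3: [-3, 3, 4, 10, 13]


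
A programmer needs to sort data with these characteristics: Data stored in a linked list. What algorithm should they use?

Best choice: Merge sort
Reason: Merge sort doesn't require random access; can be done in O(1) extra space for linked lists


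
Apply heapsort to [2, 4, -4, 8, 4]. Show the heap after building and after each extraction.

Build heap: [8, 4, -4, 2, 4]
Extract 8: [4, 4, -4, 2, 8]
Extract 4: [4, 2, -4, 4, 8]
Extract 4: [2, -4, 4, 4, 8]
Extract 2: [-4, 2, 4, 4, 8]


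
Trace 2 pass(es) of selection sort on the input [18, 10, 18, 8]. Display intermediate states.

Pass 1: Select minimum 8 at index 3, swap -> [8, 10, 18, 18]
Pass 2: Select minimum 10 at index 1, swap -> [8, 10, 18, 18]


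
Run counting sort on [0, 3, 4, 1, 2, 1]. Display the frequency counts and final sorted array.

Count array: [1, 2, 1, 1, 1]
(count[i] = number of elements equal to i)
Cumulative count: [1, 3, 4, 5, 6]
Sorted: [0, 1, 1, 2, 3, 4]


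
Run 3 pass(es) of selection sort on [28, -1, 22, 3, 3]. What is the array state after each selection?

Pass 1: Select minimum -1 at index 1, swap -> [-1, 28, 22, 3, 3]
Pass 2: Select minimum 3 at index 3, swap -> [-1, 3, 22, 28, 3]
Pass 3: Select minimum 3 at index 4, swap -> [-1, 3, 3, 28, 22]


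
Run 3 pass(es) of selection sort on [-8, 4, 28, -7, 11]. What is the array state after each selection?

Pass 1: Select minimum -8 at index 0, swap -> [-8, 4, 28, -7, 11]
Pass 2: Select minimum -7 at index 3, swap -> [-8, -7, 28, 4, 11]
Pass 3: Select minimum 4 at index 3, swap -> [-8, -7, 4, 28, 11]


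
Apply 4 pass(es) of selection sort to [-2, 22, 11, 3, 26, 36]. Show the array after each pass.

Pass 1: Select minimum -2 at index 0, swap -> [-2, 22, 11, 3, 26, 36]
Pass 2: Select minimum 3 at index 3, swap -> [-2, 3, 11, 22, 26, 36]
Pass 3: Select minimum 11 at index 2, swap -> [-2, 3, 11, 22, 26, 36]
Pass 4: Select minimum 22 at index 3, swap -> [-2, 3, 11, 22, 26, 36]


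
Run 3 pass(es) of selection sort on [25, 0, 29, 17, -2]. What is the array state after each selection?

Pass 1: Select minimum -2 at index 4, swap -> [-2, 0, 29, 17, 25]
Pass 2: Select minimum 0 at index 1, swap -> [-2, 0, 29, 17, 25]
Pass 3: Select minimum 17 at index 3, swap -> [-2, 0, 17, 29, 25]


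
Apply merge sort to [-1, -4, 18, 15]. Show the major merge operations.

Divide and conquer:
  Merge [-1] + [-4] -> [-4, -1]
  Merge [18] + [15] -> [15, 18]
  Merge [-4, -1] + [15, 18] -> [-4, -1, 15, 18]


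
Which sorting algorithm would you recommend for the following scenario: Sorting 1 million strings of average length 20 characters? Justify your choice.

Best choice: MSD radix sort or Mergesort
Reason: MSD radix sort is a non-comparison sort that buckets the strings by successive character positions, running in time proportional to the total number of characters examined rather than O(n log n) string comparisons; mergesort is a stable O(n log n)-comparison alternative that works for arbitrary variable-length keys


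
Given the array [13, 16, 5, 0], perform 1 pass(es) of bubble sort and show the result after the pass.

After pass 1: [13, 5, 0, 16] (2 swaps)
Total swaps: 2


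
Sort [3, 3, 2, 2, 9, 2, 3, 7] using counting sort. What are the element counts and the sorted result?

Count array: [0, 0, 3, 3, 0, 0, 0, 1, 0, 1]
(count[i] = number of elements equal to i)
Cumulative count: [0, 0, 3, 6, 6, 6, 6, 7, 7, 8]
Sorted: [2, 2, 2, 3, 3, 3, 7, 9]


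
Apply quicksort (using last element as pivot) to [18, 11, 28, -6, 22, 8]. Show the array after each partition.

Partition 1: pivot=8 at index 1 -> [-6, 8, 28, 18, 22, 11]
Partition 2: pivot=11 at index 2 -> [-6, 8, 11, 18, 22, 28]
Partition 3: pivot=28 at index 5 -> [-6, 8, 11, 18, 22, 28]
Partition 4: pivot=22 at index 4 -> [-6, 8, 11, 18, 22, 28]


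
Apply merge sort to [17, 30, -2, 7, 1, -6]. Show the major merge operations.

Divide and conquer:
  Merge [30] + [-2] -> [-2, 30]
  Merge [17] + [-2, 30] -> [-2, 17, 30]
  Merge [1] + [-6] -> [-6, 1]
  Merge [7] + [-6, 1] -> [-6, 1, 7]
  Merge [-2, 17, 30] + [-6, 1, 7] -> [-6, -2, 1, 7, 17, 30]


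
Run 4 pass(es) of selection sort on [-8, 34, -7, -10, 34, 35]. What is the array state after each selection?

Pass 1: Select minimum -10 at index 3, swap -> [-10, 34, -7, -8, 34, 35]
Pass 2: Select minimum -8 at index 3, swap -> [-10, -8, -7, 34, 34, 35]
Pass 3: Select minimum -7 at index 2, swap -> [-10, -8, -7, 34, 34, 35]
Pass 4: Select minimum 34 at index 3, swap -> [-10, -8, -7, 34, 34, 35]


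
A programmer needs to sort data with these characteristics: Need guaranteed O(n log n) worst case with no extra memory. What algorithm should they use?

Best choice: Heapsort
Reason: Heapsort is O(n log n) worst case and sorts in-place; quicksort can degrade to O(n^2)


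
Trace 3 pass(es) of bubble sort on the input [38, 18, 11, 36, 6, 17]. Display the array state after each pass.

After pass 1: [18, 11, 36, 6, 17, 38] (5 swaps)
After pass 2: [11, 18, 6, 17, 36, 38] (3 swaps)
After pass 3: [11, 6, 17, 18, 36, 38] (2 swaps)
Total swaps: 10


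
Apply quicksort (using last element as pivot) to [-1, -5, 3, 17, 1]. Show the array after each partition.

Partition 1: pivot=1 at index 2 -> [-1, -5, 1, 17, 3]
Partition 2: pivot=-5 at index 0 -> [-5, -1, 1, 17, 3]
Partition 3: pivot=3 at index 3 -> [-5, -1, 1, 3, 17]


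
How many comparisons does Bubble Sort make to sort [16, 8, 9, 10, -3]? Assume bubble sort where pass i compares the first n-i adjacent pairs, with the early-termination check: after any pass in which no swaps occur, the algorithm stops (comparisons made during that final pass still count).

Pass 1: compare adjacent pairs (0,1)..(3,4) = 4 comparison(s), 4 swap(s) -> [8, 9, 10, -3, 16]
Pass 2: compare adjacent pairs (0,1)..(2,3) = 3 comparison(s), 1 swap(s) -> [8, 9, -3, 10, 16]
Pass 3: compare adjacent pairs (0,1)..(1,2) = 2 comparison(s), 1 swap(s) -> [8, -3, 9, 10, 16]
Pass 4: compare adjacent pairs (0,1)..(0,1) = 1 comparison(s), 1 swap(s) -> [-3, 8, 9, 10, 16]
Every pass made at least one swap, so all n-1 passes run.
Total comparisons: 4 + 3 + 2 + 1 = 10


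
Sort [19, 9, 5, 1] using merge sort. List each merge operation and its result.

Divide and conquer:
  Merge [19] + [9] -> [9, 19]
  Merge [5] + [1] -> [1, 5]
  Merge [9, 19] + [1, 5] -> [1, 5, 9, 19]


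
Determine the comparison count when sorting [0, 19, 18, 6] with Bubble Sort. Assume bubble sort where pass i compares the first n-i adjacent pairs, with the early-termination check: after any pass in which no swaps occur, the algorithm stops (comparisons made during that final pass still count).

Pass 1: compare adjacent pairs (0,1)..(2,3) = 3 comparison(s), 2 swap(s) -> [0, 18, 6, 19]
Pass 2: compare adjacent pairs (0,1)..(1,2) = 2 comparison(s), 1 swap(s) -> [0, 6, 18, 19]
Pass 3: compare adjacent pairs (0,1)..(0,1) = 1 comparison(s), 0 swap(s) -> [0, 6, 18, 19]
No swaps in this pass, so bubble sort stops here.
Total comparisons: 3 + 2 + 1 = 6


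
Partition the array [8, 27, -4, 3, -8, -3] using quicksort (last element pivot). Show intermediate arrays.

Partition 1: pivot=-3 at index 2 -> [-4, -8, -3, 3, 27, 8]
Partition 2: pivot=-8 at index 0 -> [-8, -4, -3, 3, 27, 8]
Partition 3: pivot=8 at index 4 -> [-8, -4, -3, 3, 8, 27]


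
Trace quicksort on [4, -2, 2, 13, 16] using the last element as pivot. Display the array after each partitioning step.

Partition 1: pivot=16 at index 4 -> [4, -2, 2, 13, 16]
Partition 2: pivot=13 at index 3 -> [4, -2, 2, 13, 16]
Partition 3: pivot=2 at index 1 -> [-2, 2, 4, 13, 16]


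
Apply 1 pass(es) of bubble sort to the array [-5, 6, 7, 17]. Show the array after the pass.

After pass 1: [-5, 6, 7, 17] (0 swaps)
Total swaps: 0


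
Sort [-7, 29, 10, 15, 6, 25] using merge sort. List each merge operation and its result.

Divide and conquer:
  Merge [29] + [10] -> [10, 29]
  Merge [-7] + [10, 29] -> [-7, 10, 29]
  Merge [6] + [25] -> [6, 25]
  Merge [15] + [6, 25] -> [6, 15, 25]
  Merge [-7, 10, 29] + [6, 15, 25] -> [-7, 6, 10, 15, 25, 29]


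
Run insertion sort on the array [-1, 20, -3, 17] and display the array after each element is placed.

First element -1 is already 'sorted'
Insert 20: shifted 0 elements -> [-1, 20, -3, 17]
Insert -3: shifted 2 elements -> [-3, -1, 20, 17]
Insert 17: shifted 1 elements -> [-3, -1, 17, 20]


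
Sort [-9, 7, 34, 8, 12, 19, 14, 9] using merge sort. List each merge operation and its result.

Divide and conquer:
  Merge [-9] + [7] -> [-9, 7]
  Merge [34] + [8] -> [8, 34]
  Merge [-9, 7] + [8, 34] -> [-9, 7, 8, 34]
  Merge [12] + [19] -> [12, 19]
  Merge [14] + [9] -> [9, 14]
  Merge [12, 19] + [9, 14] -> [9, 12, 14, 19]
  Merge [-9, 7, 8, 34] + [9, 12, 14, 19] -> [-9, 7, 8, 9, 12, 14, 19, 34]


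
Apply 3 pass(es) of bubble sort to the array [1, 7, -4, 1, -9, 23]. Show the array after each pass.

After pass 1: [1, -4, 1, -9, 7, 23] (3 swaps)
After pass 2: [-4, 1, -9, 1, 7, 23] (2 swaps)
After pass 3: [-4, -9, 1, 1, 7, 23] (1 swaps)
Total swaps: 6


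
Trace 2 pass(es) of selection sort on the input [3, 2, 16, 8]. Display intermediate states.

Pass 1: Select minimum 2 at index 1, swap -> [2, 3, 16, 8]
Pass 2: Select minimum 3 at index 1, swap -> [2, 3, 16, 8]


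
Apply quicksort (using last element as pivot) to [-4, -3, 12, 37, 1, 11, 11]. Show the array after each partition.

Partition 1: pivot=11 at index 4 -> [-4, -3, 1, 11, 11, 37, 12]
Partition 2: pivot=11 at index 3 -> [-4, -3, 1, 11, 11, 37, 12]
Partition 3: pivot=1 at index 2 -> [-4, -3, 1, 11, 11, 37, 12]
Partition 4: pivot=-3 at index 1 -> [-4, -3, 1, 11, 11, 37, 12]
Partition 5: pivot=12 at index 5 -> [-4, -3, 1, 11, 11, 12, 37]


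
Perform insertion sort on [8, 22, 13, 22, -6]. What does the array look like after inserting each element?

First element 8 is already 'sorted'
Insert 22: shifted 0 elements -> [8, 22, 13, 22, -6]
Insert 13: shifted 1 elements -> [8, 13, 22, 22, -6]
Insert 22: shifted 0 elements -> [8, 13, 22, 22, -6]
Insert -6: shifted 4 elements -> [-6, 8, 13, 22, 22]


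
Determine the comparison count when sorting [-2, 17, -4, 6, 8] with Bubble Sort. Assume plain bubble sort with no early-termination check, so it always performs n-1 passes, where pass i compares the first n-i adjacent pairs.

Pass 1: compare adjacent pairs (0,1)..(3,4) = 4 comparison(s), 3 swap(s) -> [-2, -4, 6, 8, 17]
Pass 2: compare adjacent pairs (0,1)..(2,3) = 3 comparison(s), 1 swap(s) -> [-4, -2, 6, 8, 17]
Pass 3: compare adjacent pairs (0,1)..(1,2) = 2 comparison(s), 0 swap(s) -> [-4, -2, 6, 8, 17]
Pass 4: compare adjacent pairs (0,1)..(0,1) = 1 comparison(s), 0 swap(s) -> [-4, -2, 6, 8, 17]
Total comparisons: 4 + 3 + 2 + 1 = 10


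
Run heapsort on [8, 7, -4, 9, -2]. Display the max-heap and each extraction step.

Build heap: [9, 8, -4, 7, -2]
Extract 9: [8, 7, -4, -2, 9]
Extract 8: [7, -2, -4, 8, 9]
Extract 7: [-2, -4, 7, 8, 9]
Extract -2: [-4, -2, 7, 8, 9]


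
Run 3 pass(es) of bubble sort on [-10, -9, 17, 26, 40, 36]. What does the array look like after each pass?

After pass 1: [-10, -9, 17, 26, 36, 40] (1 swaps)
After pass 2: [-10, -9, 17, 26, 36, 40] (0 swaps)
After pass 3: [-10, -9, 17, 26, 36, 40] (0 swaps)
Total swaps: 1


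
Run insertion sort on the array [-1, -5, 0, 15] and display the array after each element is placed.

First element -1 is already 'sorted'
Insert -5: shifted 1 elements -> [-5, -1, 0, 15]
Insert 0: shifted 0 elements -> [-5, -1, 0, 15]
Insert 15: shifted 0 elements -> [-5, -1, 0, 15]


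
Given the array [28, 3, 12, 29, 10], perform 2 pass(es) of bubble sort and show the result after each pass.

After pass 1: [3, 12, 28, 10, 29] (3 swaps)
After pass 2: [3, 12, 10, 28, 29] (1 swaps)
Total swaps: 4


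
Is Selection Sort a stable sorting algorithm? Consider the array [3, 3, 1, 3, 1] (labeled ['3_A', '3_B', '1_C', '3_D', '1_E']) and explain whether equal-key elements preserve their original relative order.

Trace Selection Sort on the labeled array (the key is the number; the letter only tracks identity):
  Pass 1: minimum of unsorted part is 1_C at index 2; swap it with 3_A at index 0 -> [1_C, 3_B, 3_A, 3_D, 1_E]
  Pass 2: minimum of unsorted part is 1_E at index 4; swap it with 3_B at index 1 -> [1_C, 1_E, 3_A, 3_D, 3_B]
  Pass 3: minimum 3_A is already at index 2; no swap -> [1_C, 1_E, 3_A, 3_D, 3_B]
  Pass 4: minimum 3_D is already at index 3; no swap -> [1_C, 1_E, 3_A, 3_D, 3_B]
Final order: [1_C, 1_E, 3_A, 3_D, 3_B]
Equal keys:
  value 1: originally 1_C, 1_E; after sorting 1_C, 1_E -> order preserved
  value 3: originally 3_A, 3_B, 3_D; after sorting 3_A, 3_D, 3_B -> order changed
Equal keys were reordered, so Selection Sort is not stable: the long-range swap that moves the minimum into place can carry an element past an equal key. (One such input is enough; an unstable sort may happen to preserve order on other inputs, but it gives no guarantee.)
Answer: Not stable
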